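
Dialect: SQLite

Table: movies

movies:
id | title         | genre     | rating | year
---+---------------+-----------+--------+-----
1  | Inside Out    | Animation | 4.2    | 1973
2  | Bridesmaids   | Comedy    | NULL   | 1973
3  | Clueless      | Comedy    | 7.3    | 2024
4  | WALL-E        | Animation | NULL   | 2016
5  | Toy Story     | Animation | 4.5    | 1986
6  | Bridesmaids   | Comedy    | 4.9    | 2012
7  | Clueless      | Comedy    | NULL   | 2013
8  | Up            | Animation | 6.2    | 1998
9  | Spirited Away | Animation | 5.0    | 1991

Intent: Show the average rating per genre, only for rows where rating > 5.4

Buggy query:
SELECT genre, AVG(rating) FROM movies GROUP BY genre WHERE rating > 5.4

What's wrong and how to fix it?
Bug: Row-level WHERE must come before GROUP BY in the clause order

Fix: Move the WHERE clause before GROUP BY

Corrected query:
SELECT genre, AVG(rating) FROM movies WHERE rating > 5.4 GROUP BY genre

Result:
genre     | AVG(rating)
----------+------------
Animation | 6.2        
Comedy    | 7.3        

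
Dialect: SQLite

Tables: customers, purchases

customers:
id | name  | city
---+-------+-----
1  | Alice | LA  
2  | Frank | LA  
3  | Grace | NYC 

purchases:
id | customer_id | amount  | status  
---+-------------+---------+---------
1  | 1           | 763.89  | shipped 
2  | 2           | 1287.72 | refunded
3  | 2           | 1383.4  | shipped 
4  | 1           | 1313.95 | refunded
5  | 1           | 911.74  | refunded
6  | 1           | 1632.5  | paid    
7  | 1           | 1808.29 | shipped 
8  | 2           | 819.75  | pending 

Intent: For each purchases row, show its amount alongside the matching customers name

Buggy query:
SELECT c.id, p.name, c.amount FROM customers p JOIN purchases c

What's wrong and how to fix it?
Bug: Missing join condition: each purchases row is matched to all customers rows instead of just its own

Fix: Add ON c.customer_id = p.id to the JOIN

Corrected query:
SELECT c.id, p.name, c.amount FROM customers p JOIN purchases c ON c.customer_id = p.id

Result:
id | name  | amount 
---+-------+--------
1  | Alice | 763.89 
2  | Frank | 1287.72
3  | Frank | 1383.4 
4  | Alice | 1313.95
5  | Alice | 911.74 
6  | Alice | 1632.5 
7  | Alice | 1808.29
8  | Frank | 819.75 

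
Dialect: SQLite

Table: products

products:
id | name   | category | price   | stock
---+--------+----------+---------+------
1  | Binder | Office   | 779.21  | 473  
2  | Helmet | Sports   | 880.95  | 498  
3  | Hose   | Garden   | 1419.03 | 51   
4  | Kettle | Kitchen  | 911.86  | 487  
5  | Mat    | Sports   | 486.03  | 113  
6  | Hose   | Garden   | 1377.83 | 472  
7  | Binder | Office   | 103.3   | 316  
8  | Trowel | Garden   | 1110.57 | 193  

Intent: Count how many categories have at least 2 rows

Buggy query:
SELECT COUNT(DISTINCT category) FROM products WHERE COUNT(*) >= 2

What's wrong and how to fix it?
Bug: COUNT(*) cannot appear in WHERE; the per-group count doesn't exist yet

Fix: Use a subquery that GROUPs and filters with HAVING, then count its rows

Corrected query:
SELECT COUNT(*) FROM (SELECT category FROM products GROUP BY category HAVING COUNT(*) >= 2)

Result:
COUNT(*)
--------
3       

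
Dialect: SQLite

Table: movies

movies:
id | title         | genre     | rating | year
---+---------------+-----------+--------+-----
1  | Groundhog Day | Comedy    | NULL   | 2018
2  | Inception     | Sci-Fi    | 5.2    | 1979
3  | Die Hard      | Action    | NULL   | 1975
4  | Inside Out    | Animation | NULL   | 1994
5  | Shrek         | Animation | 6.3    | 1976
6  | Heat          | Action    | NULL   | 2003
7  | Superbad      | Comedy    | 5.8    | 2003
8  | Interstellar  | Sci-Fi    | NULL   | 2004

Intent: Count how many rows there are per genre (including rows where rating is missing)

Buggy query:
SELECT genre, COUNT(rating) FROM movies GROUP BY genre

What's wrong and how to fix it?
Bug: COUNT(rating) skips NULLs, so groups with missing rating are undercounted

Fix: Replace COUNT(rating) with COUNT(*)

Corrected query:
SELECT genre, COUNT(*) FROM movies GROUP BY genre

Result:
genre     | COUNT(*)
----------+---------
Action    | 2       
Animation | 2       
Comedy    | 2       
Sci-Fi    | 2       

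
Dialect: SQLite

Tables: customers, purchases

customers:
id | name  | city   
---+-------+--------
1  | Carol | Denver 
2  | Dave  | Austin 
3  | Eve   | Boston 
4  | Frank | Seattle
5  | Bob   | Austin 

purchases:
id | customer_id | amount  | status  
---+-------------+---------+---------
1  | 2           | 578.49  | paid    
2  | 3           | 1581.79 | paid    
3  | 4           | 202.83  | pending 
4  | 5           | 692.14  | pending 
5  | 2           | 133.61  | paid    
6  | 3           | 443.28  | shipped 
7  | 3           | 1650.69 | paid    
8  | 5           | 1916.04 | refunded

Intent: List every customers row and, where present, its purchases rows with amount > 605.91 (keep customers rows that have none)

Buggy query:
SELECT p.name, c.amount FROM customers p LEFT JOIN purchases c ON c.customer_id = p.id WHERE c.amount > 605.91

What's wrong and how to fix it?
Bug: A WHERE condition on the right-hand table after LEFT JOIN drops unmatched parents

Fix: Move the right-table condition into the ON clause so unmatched parents are kept

Corrected query:
SELECT p.name, c.amount FROM customers p LEFT JOIN purchases c ON c.customer_id = p.id AND c.amount > 605.91

Result:
name  | amount 
------+--------
Carol | NULL   
Dave  | NULL   
Eve   | 1581.79
Eve   | 1650.69
Frank | NULL   
Bob   | 692.14 
Bob   | 1916.04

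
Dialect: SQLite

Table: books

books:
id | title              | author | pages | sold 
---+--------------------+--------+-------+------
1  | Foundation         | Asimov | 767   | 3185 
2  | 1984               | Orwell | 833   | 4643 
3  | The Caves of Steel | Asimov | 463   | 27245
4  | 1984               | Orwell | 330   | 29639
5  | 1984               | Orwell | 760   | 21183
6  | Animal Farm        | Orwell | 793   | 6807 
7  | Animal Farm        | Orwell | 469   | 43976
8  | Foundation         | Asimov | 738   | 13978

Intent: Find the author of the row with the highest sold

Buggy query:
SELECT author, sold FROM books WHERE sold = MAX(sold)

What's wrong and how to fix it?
Bug: WHERE is evaluated per row; an aggregate over the whole table isn't defined there

Fix: Wrap MAX in a scalar subquery so WHERE compares against a single value

Corrected query:
SELECT author, sold FROM books WHERE sold = (SELECT MAX(sold) FROM books)

Result:
author | sold 
-------+------
Orwell | 43976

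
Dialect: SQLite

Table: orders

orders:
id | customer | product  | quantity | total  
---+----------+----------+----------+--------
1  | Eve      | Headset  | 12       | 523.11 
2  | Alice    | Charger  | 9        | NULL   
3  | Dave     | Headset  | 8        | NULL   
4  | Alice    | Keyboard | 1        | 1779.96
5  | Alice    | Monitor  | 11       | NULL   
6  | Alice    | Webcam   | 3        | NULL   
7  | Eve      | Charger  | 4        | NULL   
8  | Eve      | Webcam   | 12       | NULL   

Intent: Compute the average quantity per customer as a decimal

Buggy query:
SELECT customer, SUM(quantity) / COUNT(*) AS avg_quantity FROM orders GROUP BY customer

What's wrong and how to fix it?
Bug: SUM(quantity) and COUNT(*) are both integers; the division truncates the fractional part

Fix: Multiply by 1.0 (or CAST to REAL) to force floating-point division

Corrected query:
SELECT customer, SUM(quantity) * 1.0 / COUNT(*) AS avg_quantity FROM orders GROUP BY customer

Result:
customer | avg_quantity
---------+-------------
Alice    | 6           
Dave     | 8           
Eve      | 9.333333    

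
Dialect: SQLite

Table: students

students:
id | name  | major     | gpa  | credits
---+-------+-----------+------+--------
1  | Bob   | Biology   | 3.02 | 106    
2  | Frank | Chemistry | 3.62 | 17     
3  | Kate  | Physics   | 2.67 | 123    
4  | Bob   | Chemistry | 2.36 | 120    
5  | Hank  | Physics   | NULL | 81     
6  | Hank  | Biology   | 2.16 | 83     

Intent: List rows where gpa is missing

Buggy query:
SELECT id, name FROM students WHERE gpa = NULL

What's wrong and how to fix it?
Bug: '= NULL' is always unknown in SQL three-valued logic, so no rows match

Fix: Replace '= NULL' with 'IS NULL'

Corrected query:
SELECT id, name FROM students WHERE gpa IS NULL

Result:
id | name
---+-----
5  | Hank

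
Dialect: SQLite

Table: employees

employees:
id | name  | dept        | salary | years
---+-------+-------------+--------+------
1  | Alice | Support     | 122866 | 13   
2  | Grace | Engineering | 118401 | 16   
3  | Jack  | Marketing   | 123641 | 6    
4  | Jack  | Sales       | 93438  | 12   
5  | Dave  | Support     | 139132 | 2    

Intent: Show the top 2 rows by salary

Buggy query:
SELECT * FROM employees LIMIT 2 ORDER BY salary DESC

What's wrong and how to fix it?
Bug: LIMIT must come after ORDER BY

Fix: Sort with ORDER BY, then apply LIMIT

Corrected query:
SELECT * FROM employees ORDER BY salary DESC LIMIT 2

Result:
id | name | dept      | salary | years
---+------+-----------+--------+------
5  | Dave | Support   | 139132 | 2    
3  | Jack | Marketing | 123641 | 6    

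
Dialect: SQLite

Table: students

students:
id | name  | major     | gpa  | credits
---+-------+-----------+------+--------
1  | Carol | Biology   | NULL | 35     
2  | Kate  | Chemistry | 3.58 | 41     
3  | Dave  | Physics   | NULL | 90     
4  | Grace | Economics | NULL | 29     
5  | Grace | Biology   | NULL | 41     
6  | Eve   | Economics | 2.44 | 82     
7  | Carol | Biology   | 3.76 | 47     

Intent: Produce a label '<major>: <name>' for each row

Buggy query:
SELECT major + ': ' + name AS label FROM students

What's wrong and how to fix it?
Bug: '+' is numeric addition; on text columns SQLite converts them to 0 instead of concatenating

Fix: Replace + with || to concatenate text

Corrected query:
SELECT major || ': ' || name AS label FROM students

Result:
label           
----------------
Biology: Carol  
Chemistry: Kate 
Physics: Dave   
Economics: Grace
Biology: Grace  
Economics: Eve  
Biology: Carol  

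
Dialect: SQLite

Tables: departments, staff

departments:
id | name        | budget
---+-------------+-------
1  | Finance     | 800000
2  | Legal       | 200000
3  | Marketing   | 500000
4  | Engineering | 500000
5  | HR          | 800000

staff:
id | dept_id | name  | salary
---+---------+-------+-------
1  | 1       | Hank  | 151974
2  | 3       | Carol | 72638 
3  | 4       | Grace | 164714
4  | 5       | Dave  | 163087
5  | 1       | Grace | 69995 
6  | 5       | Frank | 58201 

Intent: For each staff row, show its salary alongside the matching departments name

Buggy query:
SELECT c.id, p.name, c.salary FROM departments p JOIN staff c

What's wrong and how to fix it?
Bug: Missing join condition: each staff row is matched to all departments rows instead of just its own

Fix: Add ON c.dept_id = p.id to the JOIN

Corrected query:
SELECT c.id, p.name, c.salary FROM departments p JOIN staff c ON c.dept_id = p.id

Result:
id | name        | salary
---+-------------+-------
1  | Finance     | 151974
2  | Marketing   | 72638 
3  | Engineering | 164714
4  | HR          | 163087
5  | Finance     | 69995 
6  | HR          | 58201 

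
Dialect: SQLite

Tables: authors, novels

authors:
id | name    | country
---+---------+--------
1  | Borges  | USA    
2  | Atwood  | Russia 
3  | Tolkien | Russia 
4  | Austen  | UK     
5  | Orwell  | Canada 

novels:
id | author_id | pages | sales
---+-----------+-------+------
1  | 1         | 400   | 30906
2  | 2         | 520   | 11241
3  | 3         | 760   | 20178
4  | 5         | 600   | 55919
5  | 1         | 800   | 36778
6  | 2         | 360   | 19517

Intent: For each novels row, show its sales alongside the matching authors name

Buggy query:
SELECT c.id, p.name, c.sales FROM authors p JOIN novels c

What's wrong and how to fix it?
Bug: Missing join condition: each novels row is matched to all authors rows instead of just its own

Fix: Add ON c.author_id = p.id to the JOIN

Corrected query:
SELECT c.id, p.name, c.sales FROM authors p JOIN novels c ON c.author_id = p.id

Result:
id | name    | sales
---+---------+------
1  | Borges  | 30906
2  | Atwood  | 11241
3  | Tolkien | 20178
4  | Orwell  | 55919
5  | Borges  | 36778
6  | Atwood  | 19517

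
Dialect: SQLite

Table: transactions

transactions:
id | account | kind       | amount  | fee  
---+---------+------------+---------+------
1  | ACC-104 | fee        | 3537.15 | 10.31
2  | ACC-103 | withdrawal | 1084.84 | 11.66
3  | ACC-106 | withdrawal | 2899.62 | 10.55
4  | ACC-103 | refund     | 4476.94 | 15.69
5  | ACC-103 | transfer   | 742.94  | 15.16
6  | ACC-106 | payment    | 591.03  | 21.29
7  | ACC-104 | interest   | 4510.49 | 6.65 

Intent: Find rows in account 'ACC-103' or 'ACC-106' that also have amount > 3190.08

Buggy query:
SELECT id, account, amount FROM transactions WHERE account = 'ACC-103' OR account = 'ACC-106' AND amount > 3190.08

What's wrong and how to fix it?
Bug: Without parentheses, AND is evaluated before OR, so the amount filter only applies to the 'ACC-106' branch

Fix: Group the OR with parentheses (or use IN), then AND the threshold

Corrected query:
SELECT id, account, amount FROM transactions WHERE (account = 'ACC-103' OR account = 'ACC-106') AND amount > 3190.08

Result:
id | account | amount 
---+---------+--------
4  | ACC-103 | 4476.94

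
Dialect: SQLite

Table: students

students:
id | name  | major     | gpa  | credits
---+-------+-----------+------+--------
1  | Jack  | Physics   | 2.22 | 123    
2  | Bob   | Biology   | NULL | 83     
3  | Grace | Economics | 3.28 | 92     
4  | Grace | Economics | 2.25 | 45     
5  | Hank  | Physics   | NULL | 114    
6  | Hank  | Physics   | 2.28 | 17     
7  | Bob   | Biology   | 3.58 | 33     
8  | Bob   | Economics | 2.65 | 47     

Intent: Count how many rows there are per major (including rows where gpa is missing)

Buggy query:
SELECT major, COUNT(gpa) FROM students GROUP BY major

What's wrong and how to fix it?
Bug: COUNT(column) counts non-NULL values only; rows with NULL gpa aren't counted

Fix: Use COUNT(*) to count all rows regardless of NULL

Corrected query:
SELECT major, COUNT(*) FROM students GROUP BY major

Result:
major     | COUNT(*)
----------+---------
Biology   | 2       
Economics | 3       
Physics   | 3       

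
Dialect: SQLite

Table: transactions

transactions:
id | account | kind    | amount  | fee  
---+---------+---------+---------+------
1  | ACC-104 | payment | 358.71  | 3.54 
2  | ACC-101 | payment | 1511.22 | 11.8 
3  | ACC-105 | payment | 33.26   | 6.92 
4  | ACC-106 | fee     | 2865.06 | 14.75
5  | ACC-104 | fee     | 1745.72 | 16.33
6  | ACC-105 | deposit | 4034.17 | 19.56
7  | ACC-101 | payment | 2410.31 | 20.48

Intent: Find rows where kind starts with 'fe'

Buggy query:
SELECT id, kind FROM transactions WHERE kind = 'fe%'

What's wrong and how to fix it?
Bug: '=' compares the literal string including the % character; pattern matching needs LIKE

Fix: Replace '=' with LIKE so 'fe%' is treated as a pattern

Corrected query:
SELECT id, kind FROM transactions WHERE kind LIKE 'fe%'

Result:
id | kind
---+-----
4  | fee 
5  | fee 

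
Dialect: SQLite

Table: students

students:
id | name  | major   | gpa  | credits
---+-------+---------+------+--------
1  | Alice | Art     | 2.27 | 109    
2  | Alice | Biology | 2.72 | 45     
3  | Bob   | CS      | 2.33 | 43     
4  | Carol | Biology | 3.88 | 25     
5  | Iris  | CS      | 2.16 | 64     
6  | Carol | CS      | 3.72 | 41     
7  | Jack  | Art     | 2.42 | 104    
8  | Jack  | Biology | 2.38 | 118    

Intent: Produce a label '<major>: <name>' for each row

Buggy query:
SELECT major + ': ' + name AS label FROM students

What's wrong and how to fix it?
Bug: SQLite uses || for string concatenation; + coerces text to numbers (yielding 0)

Fix: Replace + with || to concatenate text

Corrected query:
SELECT major || ': ' || name AS label FROM students

Result:
label         
--------------
Art: Alice    
Biology: Alice
CS: Bob       
Biology: Carol
CS: Iris      
CS: Carol     
Art: Jack     
Biology: Jack 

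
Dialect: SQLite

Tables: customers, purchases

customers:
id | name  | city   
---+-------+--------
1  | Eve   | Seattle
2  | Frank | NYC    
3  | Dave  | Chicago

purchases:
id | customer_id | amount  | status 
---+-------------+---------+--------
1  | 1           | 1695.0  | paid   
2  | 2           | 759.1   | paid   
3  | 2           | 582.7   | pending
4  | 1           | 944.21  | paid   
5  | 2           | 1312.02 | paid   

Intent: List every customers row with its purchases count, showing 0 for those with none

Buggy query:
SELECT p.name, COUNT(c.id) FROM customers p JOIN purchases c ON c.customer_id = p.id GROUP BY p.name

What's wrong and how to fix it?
Bug: An inner join excludes parents with zero children

Fix: Use LEFT JOIN so parents without children still appear (COUNT(c.id) gives 0)

Corrected query:
SELECT p.name, COUNT(c.id) FROM customers p LEFT JOIN purchases c ON c.customer_id = p.id GROUP BY p.name

Result:
name  | COUNT(c.id)
------+------------
Dave  | 0          
Eve   | 2          
Frank | 3          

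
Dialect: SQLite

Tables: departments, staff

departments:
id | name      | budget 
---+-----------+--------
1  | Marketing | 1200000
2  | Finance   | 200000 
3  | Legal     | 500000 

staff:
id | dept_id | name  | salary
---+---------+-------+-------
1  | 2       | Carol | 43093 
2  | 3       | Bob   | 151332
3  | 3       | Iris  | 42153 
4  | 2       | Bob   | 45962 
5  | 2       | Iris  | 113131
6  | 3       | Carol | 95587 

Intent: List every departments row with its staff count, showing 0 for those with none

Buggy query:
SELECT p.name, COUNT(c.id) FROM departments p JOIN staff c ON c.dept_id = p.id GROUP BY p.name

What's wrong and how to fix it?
Bug: An inner join excludes parents with zero children

Fix: Use LEFT JOIN so parents without children still appear (COUNT(c.id) gives 0)

Corrected query:
SELECT p.name, COUNT(c.id) FROM departments p LEFT JOIN staff c ON c.dept_id = p.id GROUP BY p.name

Result:
name      | COUNT(c.id)
----------+------------
Finance   | 3          
Legal     | 3          
Marketing | 0          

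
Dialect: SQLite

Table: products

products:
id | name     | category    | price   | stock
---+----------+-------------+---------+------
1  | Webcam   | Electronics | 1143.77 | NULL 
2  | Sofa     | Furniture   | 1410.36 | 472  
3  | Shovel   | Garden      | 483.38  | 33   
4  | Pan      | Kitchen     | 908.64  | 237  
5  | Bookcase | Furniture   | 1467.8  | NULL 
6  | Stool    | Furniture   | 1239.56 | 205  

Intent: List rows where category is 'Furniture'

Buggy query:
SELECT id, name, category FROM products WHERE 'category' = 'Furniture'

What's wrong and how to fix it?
Bug: 'category' in single quotes is a string literal, not the column; the comparison is literal-vs-literal and never true

Fix: Remove the quotes around the column name (or use double quotes for an identifier)

Corrected query:
SELECT id, name, category FROM products WHERE category = 'Furniture'

Result:
id | name     | category 
---+----------+----------
2  | Sofa     | Furniture
5  | Bookcase | Furniture
6  | Stool    | Furniture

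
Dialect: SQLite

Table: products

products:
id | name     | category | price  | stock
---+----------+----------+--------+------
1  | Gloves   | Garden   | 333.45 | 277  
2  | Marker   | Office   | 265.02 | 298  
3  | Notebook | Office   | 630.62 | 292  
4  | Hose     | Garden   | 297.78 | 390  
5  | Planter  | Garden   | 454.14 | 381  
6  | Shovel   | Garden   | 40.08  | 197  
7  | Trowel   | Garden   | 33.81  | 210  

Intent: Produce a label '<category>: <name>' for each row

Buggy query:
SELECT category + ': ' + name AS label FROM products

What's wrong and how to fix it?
Bug: '+' is numeric addition; on text columns SQLite converts them to 0 instead of concatenating

Fix: Use the || operator for string concatenation

Corrected query:
SELECT category || ': ' || name AS label FROM products

Result:
label           
----------------
Garden: Gloves  
Office: Marker  
Office: Notebook
Garden: Hose    
Garden: Planter 
Garden: Shovel  
Garden: Trowel  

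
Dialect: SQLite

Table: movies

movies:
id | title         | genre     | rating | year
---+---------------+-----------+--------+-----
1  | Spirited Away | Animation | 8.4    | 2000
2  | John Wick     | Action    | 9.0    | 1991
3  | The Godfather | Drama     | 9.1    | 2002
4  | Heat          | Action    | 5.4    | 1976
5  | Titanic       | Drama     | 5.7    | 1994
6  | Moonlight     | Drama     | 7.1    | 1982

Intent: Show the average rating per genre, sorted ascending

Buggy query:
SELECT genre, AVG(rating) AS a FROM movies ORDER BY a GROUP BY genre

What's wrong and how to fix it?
Bug: GROUP BY must precede ORDER BY

Fix: Reorder: SELECT … FROM … GROUP BY … ORDER BY …

Corrected query:
SELECT genre, AVG(rating) AS a FROM movies GROUP BY genre ORDER BY a

Result:
genre     | a  
----------+----
Action    | 7.2
Drama     | 7.3
Animation | 8.4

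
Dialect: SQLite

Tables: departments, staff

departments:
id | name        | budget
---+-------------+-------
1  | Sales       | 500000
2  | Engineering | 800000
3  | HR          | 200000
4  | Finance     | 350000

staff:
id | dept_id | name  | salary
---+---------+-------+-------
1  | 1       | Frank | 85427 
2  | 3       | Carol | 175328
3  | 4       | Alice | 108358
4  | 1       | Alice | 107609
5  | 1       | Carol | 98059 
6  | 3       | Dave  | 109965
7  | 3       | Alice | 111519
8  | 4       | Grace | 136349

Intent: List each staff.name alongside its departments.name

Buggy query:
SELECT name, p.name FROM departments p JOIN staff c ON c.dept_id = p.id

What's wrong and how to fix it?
Bug: 'name' exists in both joined tables, so the database can't tell which one is meant

Fix: Prefix ambiguous columns with the table alias

Corrected query:
SELECT c.name, p.name FROM departments p JOIN staff c ON c.dept_id = p.id

Result:
name  | name   
------+--------
Frank | Sales  
Carol | HR     
Alice | Finance
Alice | Sales  
Carol | Sales  
Dave  | HR     
Alice | HR     
Grace | Finance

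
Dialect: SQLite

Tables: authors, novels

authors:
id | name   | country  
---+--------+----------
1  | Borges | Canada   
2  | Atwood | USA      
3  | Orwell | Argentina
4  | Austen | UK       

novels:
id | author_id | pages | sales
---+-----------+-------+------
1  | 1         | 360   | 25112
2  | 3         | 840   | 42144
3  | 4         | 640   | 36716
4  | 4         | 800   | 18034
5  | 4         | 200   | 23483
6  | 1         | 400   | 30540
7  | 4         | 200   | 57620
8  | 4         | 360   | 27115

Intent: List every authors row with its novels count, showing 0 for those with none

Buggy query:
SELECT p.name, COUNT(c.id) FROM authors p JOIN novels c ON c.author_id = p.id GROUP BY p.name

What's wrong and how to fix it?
Bug: INNER JOIN drops authors rows that have no matching novels rows

Fix: Use LEFT JOIN so parents without children still appear (COUNT(c.id) gives 0)

Corrected query:
SELECT p.name, COUNT(c.id) FROM authors p LEFT JOIN novels c ON c.author_id = p.id GROUP BY p.name

Result:
name   | COUNT(c.id)
-------+------------
Atwood | 0          
Austen | 5          
Borges | 2          
Orwell | 1          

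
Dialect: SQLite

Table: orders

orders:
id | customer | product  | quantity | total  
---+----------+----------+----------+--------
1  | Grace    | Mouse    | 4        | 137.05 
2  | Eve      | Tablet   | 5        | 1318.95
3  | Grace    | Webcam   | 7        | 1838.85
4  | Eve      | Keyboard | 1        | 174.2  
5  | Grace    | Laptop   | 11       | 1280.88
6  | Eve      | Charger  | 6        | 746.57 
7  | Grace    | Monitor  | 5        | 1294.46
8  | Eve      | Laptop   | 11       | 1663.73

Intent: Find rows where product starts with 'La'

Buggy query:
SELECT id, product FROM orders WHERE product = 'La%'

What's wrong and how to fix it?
Bug: '=' compares the literal string including the % character; pattern matching needs LIKE

Fix: Use LIKE for wildcard pattern matching

Corrected query:
SELECT id, product FROM orders WHERE product LIKE 'La%'

Result:
id | product
---+--------
5  | Laptop 
8  | Laptop 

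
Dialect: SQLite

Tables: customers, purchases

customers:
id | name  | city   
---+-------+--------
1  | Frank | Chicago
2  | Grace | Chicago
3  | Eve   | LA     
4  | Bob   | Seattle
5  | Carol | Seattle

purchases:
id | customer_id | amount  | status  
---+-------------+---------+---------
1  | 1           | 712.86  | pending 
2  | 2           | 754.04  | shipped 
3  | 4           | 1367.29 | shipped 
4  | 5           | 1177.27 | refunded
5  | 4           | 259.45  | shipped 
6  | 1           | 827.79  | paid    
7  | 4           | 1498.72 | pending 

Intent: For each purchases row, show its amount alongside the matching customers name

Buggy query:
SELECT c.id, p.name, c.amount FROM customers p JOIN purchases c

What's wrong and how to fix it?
Bug: Missing join condition: each purchases row is matched to all customers rows instead of just its own

Fix: Add ON c.customer_id = p.id to the JOIN

Corrected query:
SELECT c.id, p.name, c.amount FROM customers p JOIN purchases c ON c.customer_id = p.id

Result:
id | name  | amount 
---+-------+--------
1  | Frank | 712.86 
2  | Grace | 754.04 
3  | Bob   | 1367.29
4  | Carol | 1177.27
5  | Bob   | 259.45 
6  | Frank | 827.79 
7  | Bob   | 1498.72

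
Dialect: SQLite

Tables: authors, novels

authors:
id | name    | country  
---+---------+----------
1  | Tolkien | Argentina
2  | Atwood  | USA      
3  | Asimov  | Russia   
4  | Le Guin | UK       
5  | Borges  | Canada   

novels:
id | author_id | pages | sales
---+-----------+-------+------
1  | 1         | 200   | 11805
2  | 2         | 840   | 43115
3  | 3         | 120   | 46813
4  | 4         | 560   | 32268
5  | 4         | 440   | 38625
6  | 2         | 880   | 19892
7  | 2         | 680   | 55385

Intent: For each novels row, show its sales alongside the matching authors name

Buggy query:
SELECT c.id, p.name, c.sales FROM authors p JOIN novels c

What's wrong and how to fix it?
Bug: Missing join condition: each novels row is matched to all authors rows instead of just its own

Fix: Add ON c.author_id = p.id to the JOIN

Corrected query:
SELECT c.id, p.name, c.sales FROM authors p JOIN novels c ON c.author_id = p.id

Result:
id | name    | sales
---+---------+------
1  | Tolkien | 11805
2  | Atwood  | 43115
3  | Asimov  | 46813
4  | Le Guin | 32268
5  | Le Guin | 38625
6  | Atwood  | 19892
7  | Atwood  | 55385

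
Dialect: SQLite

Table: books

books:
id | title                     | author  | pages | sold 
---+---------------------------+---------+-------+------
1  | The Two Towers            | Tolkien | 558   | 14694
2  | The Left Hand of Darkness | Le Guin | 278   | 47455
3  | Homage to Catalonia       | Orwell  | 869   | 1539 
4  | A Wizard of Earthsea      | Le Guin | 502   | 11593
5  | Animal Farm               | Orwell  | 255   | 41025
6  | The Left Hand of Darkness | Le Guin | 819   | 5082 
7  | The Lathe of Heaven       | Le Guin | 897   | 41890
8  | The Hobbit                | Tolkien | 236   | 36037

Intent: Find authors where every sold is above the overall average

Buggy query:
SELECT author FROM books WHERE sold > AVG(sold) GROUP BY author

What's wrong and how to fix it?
Bug: AVG() is an aggregate; it can't sit directly in WHERE

Fix: Compute the overall average in a scalar subquery and compare each group's MIN against it in HAVING

Corrected query:
SELECT author FROM books GROUP BY author HAVING MIN(sold) > (SELECT AVG(sold) FROM books)

Result:
(no rows)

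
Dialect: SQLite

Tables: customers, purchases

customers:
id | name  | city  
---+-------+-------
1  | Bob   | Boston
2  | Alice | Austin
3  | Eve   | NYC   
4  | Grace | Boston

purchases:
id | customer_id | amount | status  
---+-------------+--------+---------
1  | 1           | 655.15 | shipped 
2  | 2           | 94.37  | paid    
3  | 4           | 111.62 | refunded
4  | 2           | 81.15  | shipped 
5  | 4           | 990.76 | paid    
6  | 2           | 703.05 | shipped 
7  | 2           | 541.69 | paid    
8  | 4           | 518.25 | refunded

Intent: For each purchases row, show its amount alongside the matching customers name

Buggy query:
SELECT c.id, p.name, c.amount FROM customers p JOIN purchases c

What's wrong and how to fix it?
Bug: JOIN with no ON clause produces a cartesian product; every purchases row pairs with every customers row

Fix: Add ON c.customer_id = p.id to the JOIN

Corrected query:
SELECT c.id, p.name, c.amount FROM customers p JOIN purchases c ON c.customer_id = p.id

Result:
id | name  | amount
---+-------+-------
1  | Bob   | 655.15
2  | Alice | 94.37 
3  | Grace | 111.62
4  | Alice | 81.15 
5  | Grace | 990.76
6  | Alice | 703.05
7  | Alice | 541.69
8  | Grace | 518.25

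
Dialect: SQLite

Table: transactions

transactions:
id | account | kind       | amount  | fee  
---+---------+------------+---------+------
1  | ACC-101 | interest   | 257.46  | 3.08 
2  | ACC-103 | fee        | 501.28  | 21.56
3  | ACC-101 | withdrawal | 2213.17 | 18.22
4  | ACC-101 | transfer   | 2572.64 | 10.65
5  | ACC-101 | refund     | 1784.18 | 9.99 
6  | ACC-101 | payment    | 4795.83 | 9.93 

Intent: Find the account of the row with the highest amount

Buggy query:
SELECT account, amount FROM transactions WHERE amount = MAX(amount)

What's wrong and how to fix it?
Bug: WHERE is evaluated per row; an aggregate over the whole table isn't defined there

Fix: Use a subquery: WHERE amount = (SELECT MAX(amount) FROM transactions)

Corrected query:
SELECT account, amount FROM transactions WHERE amount = (SELECT MAX(amount) FROM transactions)

Result:
account | amount 
--------+--------
ACC-101 | 4795.83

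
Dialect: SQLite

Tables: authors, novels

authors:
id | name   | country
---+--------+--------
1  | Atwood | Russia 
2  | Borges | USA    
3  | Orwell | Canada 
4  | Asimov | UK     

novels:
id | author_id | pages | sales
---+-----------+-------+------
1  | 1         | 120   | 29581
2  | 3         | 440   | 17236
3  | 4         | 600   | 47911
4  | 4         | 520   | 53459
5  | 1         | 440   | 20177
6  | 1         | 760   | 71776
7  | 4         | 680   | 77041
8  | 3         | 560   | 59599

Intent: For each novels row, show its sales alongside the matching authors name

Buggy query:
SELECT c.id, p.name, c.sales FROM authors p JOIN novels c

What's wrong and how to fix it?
Bug: JOIN with no ON clause produces a cartesian product; every novels row pairs with every authors row

Fix: Add ON c.author_id = p.id to the JOIN

Corrected query:
SELECT c.id, p.name, c.sales FROM authors p JOIN novels c ON c.author_id = p.id

Result:
id | name   | sales
---+--------+------
1  | Atwood | 29581
2  | Orwell | 17236
3  | Asimov | 47911
4  | Asimov | 53459
5  | Atwood | 20177
6  | Atwood | 71776
7  | Asimov | 77041
8  | Orwell | 59599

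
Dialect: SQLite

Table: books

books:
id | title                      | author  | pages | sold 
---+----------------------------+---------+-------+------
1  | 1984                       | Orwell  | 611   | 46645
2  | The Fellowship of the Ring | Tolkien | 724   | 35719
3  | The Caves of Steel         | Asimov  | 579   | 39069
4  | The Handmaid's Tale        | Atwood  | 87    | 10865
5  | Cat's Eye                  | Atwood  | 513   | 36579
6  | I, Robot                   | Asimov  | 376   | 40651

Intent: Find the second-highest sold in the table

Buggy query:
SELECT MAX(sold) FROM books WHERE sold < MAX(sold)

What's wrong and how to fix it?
Bug: The inner MAX is an aggregate inside WHERE, which is not allowed

Fix: Put the inner MAX in a scalar subquery

Corrected query:
SELECT MAX(sold) FROM books WHERE sold < (SELECT MAX(sold) FROM books)

Result:
MAX(sold)
---------
40651    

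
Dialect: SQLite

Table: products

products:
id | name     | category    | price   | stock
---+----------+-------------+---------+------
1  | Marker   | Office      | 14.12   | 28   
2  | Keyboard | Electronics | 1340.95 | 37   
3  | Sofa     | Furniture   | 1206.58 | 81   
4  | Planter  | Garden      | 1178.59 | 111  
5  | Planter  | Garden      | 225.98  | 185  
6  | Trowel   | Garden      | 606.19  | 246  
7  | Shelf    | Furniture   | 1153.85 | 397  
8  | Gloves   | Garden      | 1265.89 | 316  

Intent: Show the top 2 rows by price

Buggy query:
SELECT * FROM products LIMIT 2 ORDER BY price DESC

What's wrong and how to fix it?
Bug: LIMIT must come after ORDER BY

Fix: Sort with ORDER BY, then apply LIMIT

Corrected query:
SELECT * FROM products ORDER BY price DESC LIMIT 2

Result:
id | name     | category    | price   | stock
---+----------+-------------+---------+------
2  | Keyboard | Electronics | 1340.95 | 37   
8  | Gloves   | Garden      | 1265.89 | 316  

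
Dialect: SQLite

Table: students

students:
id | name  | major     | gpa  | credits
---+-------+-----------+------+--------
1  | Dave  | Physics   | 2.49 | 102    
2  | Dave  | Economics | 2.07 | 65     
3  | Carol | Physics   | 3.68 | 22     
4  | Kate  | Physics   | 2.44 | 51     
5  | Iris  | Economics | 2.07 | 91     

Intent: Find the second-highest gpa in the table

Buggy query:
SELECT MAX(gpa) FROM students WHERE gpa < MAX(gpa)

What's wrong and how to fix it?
Bug: MAX(gpa) on the right of the comparison is an aggregate-in-WHERE error

Fix: Compute the overall MAX in a subquery, then take MAX of rows below it

Corrected query:
SELECT MAX(gpa) FROM students WHERE gpa < (SELECT MAX(gpa) FROM students)

Result:
MAX(gpa)
--------
2.49    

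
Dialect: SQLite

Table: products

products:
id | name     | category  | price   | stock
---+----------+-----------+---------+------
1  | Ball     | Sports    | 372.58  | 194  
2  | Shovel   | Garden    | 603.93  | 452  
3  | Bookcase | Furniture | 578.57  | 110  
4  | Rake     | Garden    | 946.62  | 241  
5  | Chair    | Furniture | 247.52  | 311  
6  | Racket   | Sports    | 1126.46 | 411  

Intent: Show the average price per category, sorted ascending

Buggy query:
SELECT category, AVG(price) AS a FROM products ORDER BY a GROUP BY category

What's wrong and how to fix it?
Bug: ORDER BY appears before GROUP BY; SQL clause order requires GROUP BY first

Fix: Move ORDER BY to the end, after GROUP BY

Corrected query:
SELECT category, AVG(price) AS a FROM products GROUP BY category ORDER BY a

Result:
category  | a      
----------+--------
Furniture | 413.045
Sports    | 749.52 
Garden    | 775.275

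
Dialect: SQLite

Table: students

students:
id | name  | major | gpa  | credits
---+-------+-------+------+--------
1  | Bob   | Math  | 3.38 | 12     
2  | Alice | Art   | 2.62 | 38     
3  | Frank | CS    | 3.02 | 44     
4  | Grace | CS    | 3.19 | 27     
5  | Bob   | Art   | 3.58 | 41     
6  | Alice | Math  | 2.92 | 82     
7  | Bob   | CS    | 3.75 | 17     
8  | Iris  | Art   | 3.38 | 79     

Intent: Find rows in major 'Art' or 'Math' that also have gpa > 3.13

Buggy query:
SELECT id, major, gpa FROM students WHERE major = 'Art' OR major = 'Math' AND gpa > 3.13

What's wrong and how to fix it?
Bug: Without parentheses, AND is evaluated before OR, so the gpa filter only applies to the 'Math' branch

Fix: Add parentheses around the OR so the AND applies to both alternatives

Corrected query:
SELECT id, major, gpa FROM students WHERE (major = 'Art' OR major = 'Math') AND gpa > 3.13

Result:
id | major | gpa 
---+-------+-----
1  | Math  | 3.38
5  | Art   | 3.58
8  | Art   | 3.38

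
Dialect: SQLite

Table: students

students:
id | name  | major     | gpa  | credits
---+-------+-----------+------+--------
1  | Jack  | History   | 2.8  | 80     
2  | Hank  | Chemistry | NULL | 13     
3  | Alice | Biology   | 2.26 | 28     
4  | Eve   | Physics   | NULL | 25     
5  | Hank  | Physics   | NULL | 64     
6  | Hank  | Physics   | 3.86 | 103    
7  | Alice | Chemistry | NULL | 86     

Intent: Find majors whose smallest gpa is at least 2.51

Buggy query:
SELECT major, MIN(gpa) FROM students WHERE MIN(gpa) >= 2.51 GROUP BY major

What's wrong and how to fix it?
Bug: Aggregates like MIN are computed per group after WHERE runs

Fix: Use HAVING for the per-group MIN condition

Corrected query:
SELECT major, MIN(gpa) FROM students GROUP BY major HAVING MIN(gpa) >= 2.51

Result:
major   | MIN(gpa)
--------+---------
History | 2.8     
Physics | 3.86    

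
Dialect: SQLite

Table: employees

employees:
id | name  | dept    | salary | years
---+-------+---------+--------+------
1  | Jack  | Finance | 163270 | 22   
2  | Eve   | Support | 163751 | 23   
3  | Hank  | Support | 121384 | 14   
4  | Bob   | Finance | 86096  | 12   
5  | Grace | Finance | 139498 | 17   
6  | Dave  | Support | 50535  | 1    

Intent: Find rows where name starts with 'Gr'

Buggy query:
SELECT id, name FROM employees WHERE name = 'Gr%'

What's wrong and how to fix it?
Bug: '=' compares the literal string including the % character; pattern matching needs LIKE

Fix: Replace '=' with LIKE so 'Gr%' is treated as a pattern

Corrected query:
SELECT id, name FROM employees WHERE name LIKE 'Gr%'

Result:
id | name 
---+------
5  | Grace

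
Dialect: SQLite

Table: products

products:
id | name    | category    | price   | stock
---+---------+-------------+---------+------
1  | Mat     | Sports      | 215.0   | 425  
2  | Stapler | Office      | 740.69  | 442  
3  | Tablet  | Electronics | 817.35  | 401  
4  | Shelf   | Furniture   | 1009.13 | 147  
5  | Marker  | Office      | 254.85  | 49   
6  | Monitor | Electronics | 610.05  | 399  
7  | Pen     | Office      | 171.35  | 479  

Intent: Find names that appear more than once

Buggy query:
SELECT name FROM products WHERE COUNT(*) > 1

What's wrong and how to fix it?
Bug: COUNT(*) is an aggregate and cannot be used in WHERE

Fix: GROUP BY name, then filter groups with HAVING COUNT(*) > 1

Corrected query:
SELECT name FROM products GROUP BY name HAVING COUNT(*) > 1

Result:
(no rows)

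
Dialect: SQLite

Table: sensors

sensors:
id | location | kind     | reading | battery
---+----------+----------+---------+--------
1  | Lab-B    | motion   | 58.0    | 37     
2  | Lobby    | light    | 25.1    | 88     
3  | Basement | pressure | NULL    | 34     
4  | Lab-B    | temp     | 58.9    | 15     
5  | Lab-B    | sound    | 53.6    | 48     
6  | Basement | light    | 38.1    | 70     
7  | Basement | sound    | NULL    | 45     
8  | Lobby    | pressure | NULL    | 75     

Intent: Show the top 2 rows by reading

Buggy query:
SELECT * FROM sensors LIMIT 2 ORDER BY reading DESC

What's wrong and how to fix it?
Bug: ORDER BY cannot follow LIMIT; LIMIT is the final clause

Fix: Swap the clauses: ORDER BY first, then LIMIT

Corrected query:
SELECT * FROM sensors ORDER BY reading DESC LIMIT 2

Result:
id | location | kind   | reading | battery
---+----------+--------+---------+--------
4  | Lab-B    | temp   | 58.9    | 15     
1  | Lab-B    | motion | 58      | 37     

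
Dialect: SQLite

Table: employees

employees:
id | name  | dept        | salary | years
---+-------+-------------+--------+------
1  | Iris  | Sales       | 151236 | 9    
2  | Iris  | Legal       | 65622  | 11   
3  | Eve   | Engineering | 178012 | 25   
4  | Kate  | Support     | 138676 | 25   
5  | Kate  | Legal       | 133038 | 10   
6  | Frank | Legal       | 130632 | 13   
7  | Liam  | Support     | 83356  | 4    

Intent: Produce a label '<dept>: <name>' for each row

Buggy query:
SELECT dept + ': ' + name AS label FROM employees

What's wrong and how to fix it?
Bug: '+' is numeric addition; on text columns SQLite converts them to 0 instead of concatenating

Fix: Use the || operator for string concatenation

Corrected query:
SELECT dept || ': ' || name AS label FROM employees

Result:
label           
----------------
Sales: Iris     
Legal: Iris     
Engineering: Eve
Support: Kate   
Legal: Kate     
Legal: Frank    
Support: Liam   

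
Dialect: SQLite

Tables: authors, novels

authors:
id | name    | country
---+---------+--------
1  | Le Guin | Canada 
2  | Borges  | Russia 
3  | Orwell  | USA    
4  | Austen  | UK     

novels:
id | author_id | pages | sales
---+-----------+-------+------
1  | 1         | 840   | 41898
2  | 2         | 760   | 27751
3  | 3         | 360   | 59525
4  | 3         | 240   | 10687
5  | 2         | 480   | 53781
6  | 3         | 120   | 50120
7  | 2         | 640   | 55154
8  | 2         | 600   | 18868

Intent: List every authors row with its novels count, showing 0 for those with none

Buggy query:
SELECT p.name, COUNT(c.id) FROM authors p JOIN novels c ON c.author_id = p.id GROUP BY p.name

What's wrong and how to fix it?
Bug: INNER JOIN drops authors rows that have no matching novels rows

Fix: Switch to LEFT JOIN to retain unmatched parent rows

Corrected query:
SELECT p.name, COUNT(c.id) FROM authors p LEFT JOIN novels c ON c.author_id = p.id GROUP BY p.name

Result:
name    | COUNT(c.id)
--------+------------
Austen  | 0          
Borges  | 4          
Le Guin | 1          
Orwell  | 3          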